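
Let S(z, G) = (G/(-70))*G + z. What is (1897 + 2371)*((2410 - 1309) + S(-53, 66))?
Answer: 147254536/35 ≈ 4.2073e+6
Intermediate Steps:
S(z, G) = z - G²/70 (S(z, G) = (G*(-1/70))*G + z = (-G/70)*G + z = -G²/70 + z = z - G²/70)
(1897 + 2371)*((2410 - 1309) + S(-53, 66)) = (1897 + 2371)*((2410 - 1309) + (-53 - 1/70*66²)) = 4268*(1101 + (-53 - 1/70*4356)) = 4268*(1101 + (-53 - 2178/35)) = 4268*(1101 - 4033/35) = 4268*(34502/35) = 147254536/35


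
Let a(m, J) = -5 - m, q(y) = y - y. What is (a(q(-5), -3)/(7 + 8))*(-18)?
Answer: 6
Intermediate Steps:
q(y) = 0
(a(q(-5), -3)/(7 + 8))*(-18) = ((-5 - 1*0)/(7 + 8))*(-18) = ((-5 + 0)/15)*(-18) = ((1/15)*(-5))*(-18) = -⅓*(-18) = 6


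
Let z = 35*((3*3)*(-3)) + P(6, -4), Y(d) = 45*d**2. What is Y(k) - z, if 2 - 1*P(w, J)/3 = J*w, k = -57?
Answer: 147072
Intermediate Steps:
P(w, J) = 6 - 3*J*w
z = -867 (z = 35*((3*3)*(-3)) + (6 - 3*(-4)*6) = 35*(9*(-3)) + (6 + 72) = 35*(-27) + 78 = -945 + 78 = -867)
Y(k) - z = 45*(-57)**2 - 1*(-867) = 45*3249 + 867 = 146205 + 867 = 147072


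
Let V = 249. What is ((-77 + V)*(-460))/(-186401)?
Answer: 79120/186401 ≈ 0.42446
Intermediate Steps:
((-77 + V)*(-460))/(-186401) = ((-77 + 249)*(-460))/(-186401) = (172*(-460))*(-1/186401) = -79120*(-1/186401) = 79120/186401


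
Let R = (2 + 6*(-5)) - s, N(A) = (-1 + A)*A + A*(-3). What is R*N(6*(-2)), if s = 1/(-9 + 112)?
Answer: -553920/103 ≈ -5377.9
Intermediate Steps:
N(A) = -3*A + A*(-1 + A) (N(A) = A*(-1 + A) - 3*A = -3*A + A*(-1 + A))
s = 1/103 ≈ 0.0097087
R = -2885/103 (R = (2 + 6*(-5)) - 1*1/103 = (2 - 30) - 1/103 = -28 - 1/103 = -2885/103 ≈ -28.010)
R*N(6*(-2)) = -2885*6*(-2)*(-4 + 6*(-2))/103 = -(-34620)*(-4 - 12)/103 = -(-34620)*(-16)/103 = -2885/103*192 = -553920/103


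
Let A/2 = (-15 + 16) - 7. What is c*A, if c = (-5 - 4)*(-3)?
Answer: -324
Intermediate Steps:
c = 27 (c = -9*(-3) = 27)
A = -12 (A = 2*((-15 + 16) - 7) = 2*(1 - 7) = 2*(-6) = -12)
c*A = 27*(-12) = -324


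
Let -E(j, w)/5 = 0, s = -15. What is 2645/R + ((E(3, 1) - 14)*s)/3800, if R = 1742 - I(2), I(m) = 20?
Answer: 520631/327180 ≈ 1.5913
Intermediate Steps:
E(j, w) = 0 (E(j, w) = -5*0 = 0)
R = 1722 (R = 1742 - 1*20 = 1742 - 20 = 1722)
2645/R + ((E(3, 1) - 14)*s)/3800 = 2645/1722 + ((0 - 14)*(-15))/3800 = 2645*(1/1722) - 14*(-15)*(1/3800) = 2645/1722 + 210*(1/3800) = 2645/1722 + 21/380 = 520631/327180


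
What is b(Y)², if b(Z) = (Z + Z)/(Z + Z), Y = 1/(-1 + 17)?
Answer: 1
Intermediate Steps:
Y = 1/16 ≈ 0.062500
b(Z) = 1 (b(Z) = (2*Z)/((2*Z)) = (2*Z)*(1/(2*Z)) = 1)
b(Y)² = 1² = 1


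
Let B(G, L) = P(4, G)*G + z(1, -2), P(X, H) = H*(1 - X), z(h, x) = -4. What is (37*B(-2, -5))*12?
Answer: -7104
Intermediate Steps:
B(G, L) = -4 - 3*G**2 (B(G, L) = (G*(1 - 1*4))*G - 4 = (G*(1 - 4))*G - 4 = (G*(-3))*G - 4 = (-3*G)*G - 4 = -3*G**2 - 4 = -4 - 3*G**2)
(37*B(-2, -5))*12 = (37*(-4 - 3*(-2)**2))*12 = (37*(-4 - 3*4))*12 = (37*(-4 - 12))*12 = (37*(-16))*12 = -592*12 = -7104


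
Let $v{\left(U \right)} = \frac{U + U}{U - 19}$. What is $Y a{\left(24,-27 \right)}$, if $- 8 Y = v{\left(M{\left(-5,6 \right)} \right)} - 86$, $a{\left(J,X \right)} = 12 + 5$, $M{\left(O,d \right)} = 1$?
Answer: $\frac{13175}{72} \approx 182.99$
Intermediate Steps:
$v{\left(U \right)} = \frac{2 U}{-19 + U}$
$a{\left(J,X \right)} = 17$
$Y = \frac{775}{72}$ ($Y = - \frac{2 \cdot 1 \frac{1}{-19 + 1} - 86}{8} = - \frac{2 \cdot 1 \frac{1}{-18} - 86}{8} = - \frac{2 \cdot 1 \left(- \frac{1}{18}\right) - 86}{8} = - \frac{- \frac{1}{9} - 86}{8} = \left(- \frac{1}{8}\right) \left(- \frac{775}{9}\right) = \frac{775}{72} \approx 10.764$)
$Y a{\left(24,-27 \right)} = \frac{775}{72} \cdot 17 = \frac{13175}{72}$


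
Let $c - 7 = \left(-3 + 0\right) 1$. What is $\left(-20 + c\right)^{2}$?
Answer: $256$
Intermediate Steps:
$c = 4$ ($c = 7 + \left(-3 + 0\right) 1 = 7 - 3 = 4$)
$\left(-20 + c\right)^{2} = \left(-20 + 4\right)^{2} = \left(-16\right)^{2} = 256$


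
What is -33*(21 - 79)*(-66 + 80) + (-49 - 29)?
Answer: 26718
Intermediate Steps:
-33*(21 - 79)*(-66 + 80) + (-49 - 29) = -(-1914)*14 - 78 = -33*(-812) - 78 = 26796 - 78 = 26718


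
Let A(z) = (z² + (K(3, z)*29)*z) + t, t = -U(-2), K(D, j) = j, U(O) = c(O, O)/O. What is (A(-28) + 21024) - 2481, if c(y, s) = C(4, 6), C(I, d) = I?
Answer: 42065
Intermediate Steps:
c(y, s) = 4
U(O) = 4/O
t = 2 (t = -4/(-2) = -4*(-1)/2 = -1*(-2) = 2)
A(z) = 2 + 30*z² (A(z) = (z² + (z*29)*z) + 2 = (z² + (29*z)*z) + 2 = (z² + 29*z²) + 2 = 30*z² + 2 = 2 + 30*z²)
(A(-28) + 21024) - 2481 = ((2 + 30*(-28)²) + 21024) - 2481 = ((2 + 30*784) + 21024) - 2481 = ((2 + 23520) + 21024) - 2481 = (23522 + 21024) - 2481 = 44546 - 2481 = 42065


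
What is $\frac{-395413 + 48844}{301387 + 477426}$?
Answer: $- \frac{346569}{778813} \approx -0.445$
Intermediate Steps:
$\frac{-395413 + 48844}{301387 + 477426} = - \frac{346569}{778813}$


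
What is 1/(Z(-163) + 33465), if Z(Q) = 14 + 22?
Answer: 1/33501 ≈ 2.9850e-5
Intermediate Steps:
Z(Q) = 36
1/(Z(-163) + 33465) = 1/(36 + 33465) = 1/33501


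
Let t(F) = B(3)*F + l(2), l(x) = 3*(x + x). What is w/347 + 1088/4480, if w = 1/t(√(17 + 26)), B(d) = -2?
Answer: 5869/24290 - √43/4858 ≈ 0.24027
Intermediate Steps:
l(x) = 6*x (l(x) = 3*(2*x) = 6*x)
t(F) = 12 - 2*F (t(F) = -2*F + 6*2 = -2*F + 12 = 12 - 2*F)
w = 1/(12 - 2*√43) (w = 1/(12 - 2*√(17 + 26)) = 1/(12 - 2*√43) ≈ -0.89696)
w/347 + 1088/4480 = (-3/7 - √43/14)/347 + 1088/4480 = (-3/7 - √43/14)*(1/347) + 1088*(1/4480) = (-3/2429 - √43/4858) + 17/70 = 5869/24290 - √43/4858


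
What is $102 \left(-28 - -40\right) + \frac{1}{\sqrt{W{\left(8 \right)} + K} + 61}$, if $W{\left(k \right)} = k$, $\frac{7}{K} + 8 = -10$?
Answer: $\frac{81814482}{66841} - \frac{3 \sqrt{274}}{66841} \approx 1224.0$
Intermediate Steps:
$K = - \frac{7}{18}$ ($K = \frac{7}{-8 - 10} = \frac{7}{-18} = 7 \left(- \frac{1}{18}\right) = - \frac{7}{18} \approx -0.38889$)
$102 \left(-28 - -40\right) + \frac{1}{\sqrt{W{\left(8 \right)} + K} + 61} = 102 \left(-28 - -40\right) + \frac{1}{\sqrt{8 - \frac{7}{18}} + 61} = 102 \left(-28 + 40\right) + \frac{1}{\sqrt{\frac{137}{18}} + 61} = 102 \cdot 12 + \frac{1}{\frac{\sqrt{274}}{6} + 61} = 1224 + \frac{1}{61 + \frac{\sqrt{274}}{6}}$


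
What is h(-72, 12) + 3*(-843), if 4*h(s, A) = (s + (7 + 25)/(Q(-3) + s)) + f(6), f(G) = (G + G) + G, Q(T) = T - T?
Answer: -45767/18 ≈ -2542.6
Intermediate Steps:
Q(T) = 0
f(G) = 3*G (f(G) = 2*G + G = 3*G)
h(s, A) = 9/2 + 8/s + s/4 (h(s, A) = ((s + (7 + 25)/(0 + s)) + 3*6)/4 = ((s + 32/s) + 18)/4 = (18 + s + 32/s)/4 = 9/2 + 8/s + s/4)
h(-72, 12) + 3*(-843) = (9/2 + 8/(-72) + (1/4)*(-72)) + 3*(-843) = (9/2 + 8*(-1/72) - 18) - 2529 = (9/2 - 1/9 - 18) - 2529 = -245/18 - 2529 = -45767/18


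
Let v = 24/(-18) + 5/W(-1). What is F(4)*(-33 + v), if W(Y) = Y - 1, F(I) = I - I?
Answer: 0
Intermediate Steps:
F(I) = 0
W(Y) = -1 + Y
v = -23/6 (v = 24/(-18) + 5/(-1 - 1) = 24*(-1/18) + 5/(-2) = -4/3 + 5*(-1/2) = -4/3 - 5/2 = -23/6 ≈ -3.8333)
F(4)*(-33 + v) = 0*(-33 - 23/6) = 0*(-221/6) = 0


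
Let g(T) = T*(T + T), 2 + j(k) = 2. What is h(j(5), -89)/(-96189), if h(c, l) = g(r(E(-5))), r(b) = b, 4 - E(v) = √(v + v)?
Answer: -4/32063 + 16*I*√10/96189 ≈ -0.00012475 + 0.00052601*I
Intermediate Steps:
j(k) = 0 (j(k) = -2 + 2 = 0)
E(v) = 4 - √2*√v (E(v) = 4 - √(v + v) = 4 - √(2*v) = 4 - √2*√v)
g(T) = 2*T² (g(T) = T*(2*T) = 2*T²)
h(c, l) = 2*(4 - I*√10)² (h(c, l) = 2*(4 - √2*√(-5))² = 2*(4 - √2*I*√5)² = 2*(4 - I*√10)²)
h(j(5), -89)/(-96189) = (12 - 16*I*√10)/(-96189) = (12 - 16*I*√10)*(-1/96189) = -4/32063 + 16*I*√10/96189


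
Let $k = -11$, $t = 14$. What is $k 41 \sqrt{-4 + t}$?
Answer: $- 451 \sqrt{10} \approx -1426.2$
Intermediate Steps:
$k 41 \sqrt{-4 + t} = \left(-11\right) 41 \sqrt{-4 + 14} = - 451 \sqrt{10}$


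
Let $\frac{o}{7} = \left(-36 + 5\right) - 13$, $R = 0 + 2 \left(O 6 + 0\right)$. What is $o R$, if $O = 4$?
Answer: $-14784$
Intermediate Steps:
$R = 48$ ($R = 0 + 2 \left(4 \cdot 6 + 0\right) = 0 + 2 \left(24 + 0\right) = 0 + 2 \cdot 24 = 0 + 48 = 48$)
$o = -308$ ($o = 7 \left(\left(-36 + 5\right) - 13\right) = 7 \left(-31 - 13\right) = 7 \left(-44\right) = -308$)
$o R = \left(-308\right) 48 = -14784$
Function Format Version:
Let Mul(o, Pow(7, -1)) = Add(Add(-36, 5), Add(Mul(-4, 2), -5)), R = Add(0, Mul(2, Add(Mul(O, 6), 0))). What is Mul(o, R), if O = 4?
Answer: -14784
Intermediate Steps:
R = 48 (R = Add(0, Mul(2, Add(Mul(4, 6), 0))) = Add(0, Mul(2, Add(24, 0))) = Add(0, Mul(2, 24)) = Add(0, 48) = 48)
o = -308 (o = Mul(7, Add(Add(-36, 5), Add(Mul(-4, 2), -5))) = Mul(7, Add(-31, Add(-8, -5))) = Mul(7, Add(-31, -13)) = Mul(7, -44) = -308)
Mul(o, R) = Mul(-308, 48) = -14784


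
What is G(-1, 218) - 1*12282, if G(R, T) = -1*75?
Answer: -12357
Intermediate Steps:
G(R, T) = -75
G(-1, 218) - 1*12282 = -75 - 1*12282 = -75 - 12282 = -12357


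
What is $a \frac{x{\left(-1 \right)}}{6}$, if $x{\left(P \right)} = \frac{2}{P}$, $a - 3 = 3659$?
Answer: $- \frac{3662}{3} \approx -1220.7$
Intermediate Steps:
$a = 3662$ ($a = 3 + 3659 = 3662$)
$a \frac{x{\left(-1 \right)}}{6} = 3662 \frac{2 \frac{1}{-1}}{6} = 3662 \cdot 2 \left(-1\right) \frac{1}{6} = 3662 \left(\left(-2\right) \frac{1}{6}\right) = 3662 \left(- \frac{1}{3}\right) = - \frac{3662}{3}$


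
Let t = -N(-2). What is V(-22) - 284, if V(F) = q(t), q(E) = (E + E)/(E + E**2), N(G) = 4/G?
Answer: -850/3 ≈ -283.33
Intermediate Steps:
t = 2 (t = -4/(-2) = -4*(-1)/2 = -1*(-2) = 2)
q(E) = 2*E/(E + E**2) (q(E) = (2*E)/(E + E**2) = 2*E/(E + E**2))
V(F) = 2/3 (V(F) = 2/(1 + 2) = 2/3)
V(-22) - 284 = 2/3 - 284 = -850/3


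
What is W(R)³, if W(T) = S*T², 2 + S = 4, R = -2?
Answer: 512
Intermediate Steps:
S = 2 (S = -2 + 4 = 2)
W(T) = 2*T²
W(R)³ = (2*(-2)²)³ = (2*4)³ = 8³ = 512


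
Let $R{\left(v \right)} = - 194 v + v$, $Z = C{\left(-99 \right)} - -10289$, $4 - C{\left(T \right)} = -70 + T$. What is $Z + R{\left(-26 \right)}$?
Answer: $15480$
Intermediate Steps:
$C{\left(T \right)} = 74 - T$ ($C{\left(T \right)} = 4 - \left(-70 + T\right) = 74 - T$)
$Z = 10462$ ($Z = \left(74 - -99\right) - -10289 = \left(74 + 99\right) + 10289 = 173 + 10289 = 10462$)
$R{\left(v \right)} = - 193 v$
$Z + R{\left(-26 \right)} = 10462 - -5018 = 10462 + 5018 = 15480$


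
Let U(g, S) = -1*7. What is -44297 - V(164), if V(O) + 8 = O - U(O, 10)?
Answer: -44460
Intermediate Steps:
U(g, S) = -7
V(O) = -1 + O (V(O) = -8 + (O - 1*(-7)) = -8 + (O + 7) = -8 + (7 + O) = -1 + O)
-44297 - V(164) = -44297 - (-1 + 164) = -44297 - 1*163 = -44297 - 163 = -44460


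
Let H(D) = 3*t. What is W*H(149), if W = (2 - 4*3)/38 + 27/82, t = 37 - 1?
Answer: 5562/779 ≈ 7.1399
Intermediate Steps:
t = 36
W = 103/1558 (W = (2 - 12)*(1/38) + 27*(1/82) = -10*1/38 + 27/82 = -5/19 + 27/82 = 103/1558 ≈ 0.066110)
H(D) = 108 (H(D) = 3*36 = 108)
W*H(149) = (103/1558)*108 = 5562/779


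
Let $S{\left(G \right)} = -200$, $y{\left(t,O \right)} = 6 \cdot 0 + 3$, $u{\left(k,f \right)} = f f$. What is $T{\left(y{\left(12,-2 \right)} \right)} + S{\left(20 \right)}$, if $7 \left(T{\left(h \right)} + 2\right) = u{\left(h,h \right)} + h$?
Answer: $- \frac{1402}{7} \approx -200.29$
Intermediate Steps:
$u{\left(k,f \right)} = f^{2}$
$y{\left(t,O \right)} = 3$ ($y{\left(t,O \right)} = 0 + 3 = 3$)
$T{\left(h \right)} = -2 + \frac{h}{7} + \frac{h^{2}}{7}$ ($T{\left(h \right)} = -2 + \frac{h^{2} + h}{7} = -2 + \frac{h + h^{2}}{7} = -2 + \left(\frac{h}{7} + \frac{h^{2}}{7}\right) = -2 + \frac{h}{7} + \frac{h^{2}}{7}$)
$T{\left(y{\left(12,-2 \right)} \right)} + S{\left(20 \right)} = \left(-2 + \frac{1}{7} \cdot 3 + \frac{3^{2}}{7}\right) - 200 = \left(-2 + \frac{3}{7} + \frac{1}{7} \cdot 9\right) - 200 = \left(-2 + \frac{3}{7} + \frac{9}{7}\right) - 200 = - \frac{2}{7} - 200 = - \frac{1402}{7}$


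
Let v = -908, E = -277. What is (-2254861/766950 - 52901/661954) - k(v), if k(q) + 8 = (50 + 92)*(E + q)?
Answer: 21357696906540764/126921405075 ≈ 1.6828e+5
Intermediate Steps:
k(q) = -39342 + 142*q (k(q) = -8 + (50 + 92)*(-277 + q) = -8 + 142*(-277 + q) = -8 + (-39334 + 142*q) = -39342 + 142*q)
(-2254861/766950 - 52901/661954) - k(v) = (-2254861/766950 - 52901/661954) - (-39342 + 142*(-908)) = (-2254861*1/766950 - 52901*1/661954) - (-39342 - 128936) = (-2254861/766950 - 52901/661954) - 1*(-168278) = -383296670086/126921405075 + 168278 = 21357696906540764/126921405075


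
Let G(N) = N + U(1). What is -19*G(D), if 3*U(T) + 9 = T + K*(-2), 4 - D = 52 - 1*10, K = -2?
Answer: 2242/3 ≈ 747.33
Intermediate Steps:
D = -38 (D = 4 - (52 - 1*10) = 4 - (52 - 10) = 4 - 1*42 = 4 - 42 = -38)
U(T) = -5/3 + T/3 (U(T) = -3 + (T - 2*(-2))/3 = -3 + (T + 4)/3 = -3 + (4 + T)/3 = -3 + (4/3 + T/3) = -5/3 + T/3)
G(N) = -4/3 + N (G(N) = N + (-5/3 + (⅓)*1) = N + (-5/3 + ⅓) = N - 4/3 = -4/3 + N)
-19*G(D) = -19*(-4/3 - 38) = -19*(-118/3) = 2242/3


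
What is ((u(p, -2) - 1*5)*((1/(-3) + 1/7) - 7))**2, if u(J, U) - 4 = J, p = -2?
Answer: 22801/49 ≈ 465.33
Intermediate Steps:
u(J, U) = 4 + J
((u(p, -2) - 1*5)*((1/(-3) + 1/7) - 7))**2 = (((4 - 2) - 1*5)*((1/(-3) + 1/7) - 7))**2 = ((2 - 5)*((1*(-1/3) + 1*(1/7)) - 7))**2 = (-3*((-1/3 + 1/7) - 7))**2 = (-3*(-4/21 - 7))**2 = (-3*(-151/21))**2 = (151/7)**2 = 22801/49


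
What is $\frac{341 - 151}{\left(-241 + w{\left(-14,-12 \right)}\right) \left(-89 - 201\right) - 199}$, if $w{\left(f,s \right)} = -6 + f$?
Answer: $\frac{190}{75491} \approx 0.0025169$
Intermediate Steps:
$\frac{341 - 151}{\left(-241 + w{\left(-14,-12 \right)}\right) \left(-89 - 201\right) - 199} = \frac{341 - 151}{\left(-241 - 20\right) \left(-89 - 201\right) - 199} = \frac{190}{\left(-241 - 20\right) \left(-290\right) - 199} = \frac{190}{\left(-261\right) \left(-290\right) - 199} = \frac{190}{75690 - 199} = \frac{190}{75491}$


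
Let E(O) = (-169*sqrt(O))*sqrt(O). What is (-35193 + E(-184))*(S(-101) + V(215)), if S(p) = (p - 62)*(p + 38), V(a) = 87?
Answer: -42428532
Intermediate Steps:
E(O) = -169*O
S(p) = (-62 + p)*(38 + p)
(-35193 + E(-184))*(S(-101) + V(215)) = (-35193 - 169*(-184))*((-2356 + (-101)**2 - 24*(-101)) + 87) = (-35193 + 31096)*((-2356 + 10201 + 2424) + 87) = -4097*(10269 + 87) = -4097*10356 = -42428532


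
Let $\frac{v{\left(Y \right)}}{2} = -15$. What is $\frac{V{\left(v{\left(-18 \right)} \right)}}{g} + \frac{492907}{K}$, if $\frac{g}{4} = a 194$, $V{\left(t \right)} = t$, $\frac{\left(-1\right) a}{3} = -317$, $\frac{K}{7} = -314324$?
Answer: $- \frac{7579573839}{33828020366} \approx -0.22406$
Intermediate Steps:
$K = -2200268$ ($K = 7 \left(-314324\right) = -2200268$)
$a = 951$ ($a = \left(-3\right) \left(-317\right) = 951$)
$v{\left(Y \right)} = -30$ ($v{\left(Y \right)} = 2 \left(-15\right) = -30$)
$g = 737976$ ($g = 4 \cdot 951 \cdot 194 = 4 \cdot 184494 = 737976$)
$\frac{V{\left(v{\left(-18 \right)} \right)}}{g} + \frac{492907}{K} = - \frac{30}{737976} + \frac{492907}{-2200268} = \left(-30\right) \frac{1}{737976} + 492907 \left(- \frac{1}{2200268}\right) = - \frac{5}{122996} - \frac{492907}{2200268} = - \frac{7579573839}{33828020366}$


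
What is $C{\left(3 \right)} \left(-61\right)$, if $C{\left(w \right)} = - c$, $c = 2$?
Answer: $122$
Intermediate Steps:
$C{\left(w \right)} = -2$ ($C{\left(w \right)} = \left(-1\right) 2 = -2$)
$C{\left(3 \right)} \left(-61\right) = \left(-2\right) \left(-61\right) = 122$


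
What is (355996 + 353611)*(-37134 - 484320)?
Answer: -370027408578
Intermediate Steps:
(355996 + 353611)*(-37134 - 484320) = 709607*(-521454) = -370027408578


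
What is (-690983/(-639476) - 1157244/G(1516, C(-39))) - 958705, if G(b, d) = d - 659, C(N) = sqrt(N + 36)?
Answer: -66439501949111163/69428548796 + 289311*I*sqrt(3)/108571 ≈ -9.5695e+5 + 4.6154*I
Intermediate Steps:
C(N) = sqrt(36 + N)
G(b, d) = -659 + d
(-690983/(-639476) - 1157244/G(1516, C(-39))) - 958705 = (-690983/(-639476) - 1157244/(-659 + sqrt(36 - 39))) - 958705 = (-690983*(-1/639476) - 1157244/(-659 + sqrt(-3))) - 958705 = (690983/639476 - 1157244/(-659 + I*sqrt(3))) - 958705 = -613068147597/639476 - 1157244/(-659 + I*sqrt(3))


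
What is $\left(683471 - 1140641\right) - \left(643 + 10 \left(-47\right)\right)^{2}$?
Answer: $-487099$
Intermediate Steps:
$\left(683471 - 1140641\right) - \left(643 + 10 \left(-47\right)\right)^{2} = -457170 - \left(643 - 470\right)^{2} = -457170 - 173^{2} = -457170 - 29929 = -487099$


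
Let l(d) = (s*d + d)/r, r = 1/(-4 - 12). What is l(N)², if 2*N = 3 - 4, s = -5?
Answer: 1024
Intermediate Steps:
r = -1/16 (r = 1/(-16) = -1/16 ≈ -0.062500)
N = -½ (N = (3 - 4)/2 = (½)*(-1) = -½ ≈ -0.50000)
l(d) = 64*d (l(d) = (-5*d + d)/(-1/16) = -4*d*(-16) = 64*d)
l(N)² = (64*(-½))² = (-32)² = 1024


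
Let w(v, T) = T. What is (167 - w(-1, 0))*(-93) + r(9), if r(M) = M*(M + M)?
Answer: -15369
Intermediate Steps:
r(M) = 2*M² (r(M) = M*(2*M) = 2*M²)
(167 - w(-1, 0))*(-93) + r(9) = (167 - 1*0)*(-93) + 2*9² = (167 + 0)*(-93) + 2*81 = 167*(-93) + 162 = -15531 + 162 = -15369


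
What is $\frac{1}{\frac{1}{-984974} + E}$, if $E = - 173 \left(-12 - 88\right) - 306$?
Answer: $\frac{984974}{16738648155} \approx 5.8844 \cdot 10^{-5}$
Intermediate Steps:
$E = 16994$ ($E = - 173 \left(-12 - 88\right) - 306 = \left(-173\right) \left(-100\right) - 306 = 17300 - 306 = 16994$)
$\frac{1}{\frac{1}{-984974} + E} = \frac{1}{\frac{1}{-984974} + 16994} = \frac{1}{- \frac{1}{984974} + 16994} = \frac{1}{\frac{16738648155}{984974}} = \frac{984974}{16738648155}$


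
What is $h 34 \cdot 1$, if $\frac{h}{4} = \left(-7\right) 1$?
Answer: $-952$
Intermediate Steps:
$h = -28$ ($h = 4 \left(\left(-7\right) 1\right) = 4 \left(-7\right) = -28$)
$h 34 \cdot 1 = \left(-28\right) 34 \cdot 1 = \left(-952\right) 1 = -952$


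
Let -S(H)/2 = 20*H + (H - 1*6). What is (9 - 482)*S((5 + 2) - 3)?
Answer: 73788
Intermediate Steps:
S(H) = 12 - 42*H (S(H) = -2*(20*H + (H - 1*6)) = -2*(20*H + (H - 6)) = -2*(20*H + (-6 + H)) = -2*(-6 + 21*H) = 12 - 42*H)
(9 - 482)*S((5 + 2) - 3) = (9 - 482)*(12 - 42*((5 + 2) - 3)) = -473*(12 - 42*(7 - 3)) = -473*(12 - 42*4) = -473*(12 - 168) = -473*(-156) = 73788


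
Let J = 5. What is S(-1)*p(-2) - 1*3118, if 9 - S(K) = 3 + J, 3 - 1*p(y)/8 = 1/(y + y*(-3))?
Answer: -3096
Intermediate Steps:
p(y) = 24 + 4/y (p(y) = 24 - 8/(y + y*(-3)) = 24 - 8/(y - 3*y) = 24 - 8*(-1/(2*y)) = 24 - (-4)/y = 24 + 4/y)
S(K) = 1 (S(K) = 9 - (3 + 5) = 9 - 1*8 = 9 - 8 = 1)
S(-1)*p(-2) - 1*3118 = 1*(24 + 4/(-2)) - 1*3118 = 1*(24 + 4*(-½)) - 3118 = 1*(24 - 2) - 3118 = 1*22 - 3118 = 22 - 3118 = -3096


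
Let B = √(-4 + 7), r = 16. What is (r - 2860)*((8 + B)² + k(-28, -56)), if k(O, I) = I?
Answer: -31284 - 45504*√3 ≈ -1.1010e+5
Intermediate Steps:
B = √3 ≈ 1.7320
(r - 2860)*((8 + B)² + k(-28, -56)) = (16 - 2860)*((8 + √3)² - 56) = -2844*(-56 + (8 + √3)²) = 159264 - 2844*(8 + √3)²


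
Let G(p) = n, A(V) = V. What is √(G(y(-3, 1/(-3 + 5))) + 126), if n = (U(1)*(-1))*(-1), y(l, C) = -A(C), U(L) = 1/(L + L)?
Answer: √506/2 ≈ 11.247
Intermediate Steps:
U(L) = 1/(2*L)
y(l, C) = -C
n = ½ (n = (((½)/1)*(-1))*(-1) = (((½)*1)*(-1))*(-1) = ((½)*(-1))*(-1) = -½*(-1) = ½ ≈ 0.50000)
G(p) = ½
√(G(y(-3, 1/(-3 + 5))) + 126) = √(½ + 126) = √(253/2) = √506/2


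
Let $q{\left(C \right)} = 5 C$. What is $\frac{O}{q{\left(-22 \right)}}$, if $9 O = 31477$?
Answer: $- \frac{31477}{990} \approx -31.795$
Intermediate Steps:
$O = \frac{31477}{9}$ ($O = \frac{1}{9} \cdot 31477 = \frac{31477}{9} \approx 3497.4$)
$\frac{O}{q{\left(-22 \right)}} = \frac{31477}{9 \cdot 5 \left(-22\right)} = \frac{31477}{9 \left(-110\right)} = \frac{31477}{9} \left(- \frac{1}{110}\right) = - \frac{31477}{990}$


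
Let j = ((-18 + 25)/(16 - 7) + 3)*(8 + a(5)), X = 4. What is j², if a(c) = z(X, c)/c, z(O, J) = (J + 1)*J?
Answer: 226576/81 ≈ 2797.2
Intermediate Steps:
z(O, J) = J*(1 + J) (z(O, J) = (1 + J)*J = J*(1 + J))
a(c) = 1 + c (a(c) = (c*(1 + c))/c = 1 + c)
j = 476/9 (j = ((-18 + 25)/(16 - 7) + 3)*(8 + (1 + 5)) = (7/9 + 3)*(8 + 6) = (7*(⅑) + 3)*14 = (7/9 + 3)*14 = (34/9)*14 = 476/9 ≈ 52.889)
j² = (476/9)² = 226576/81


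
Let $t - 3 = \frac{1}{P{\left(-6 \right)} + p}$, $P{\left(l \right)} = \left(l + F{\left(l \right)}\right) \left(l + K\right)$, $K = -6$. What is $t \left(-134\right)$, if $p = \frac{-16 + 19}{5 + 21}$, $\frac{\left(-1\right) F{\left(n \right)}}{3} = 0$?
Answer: $- \frac{757234}{1875} \approx -403.86$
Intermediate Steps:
$F{\left(n \right)} = 0$ ($F{\left(n \right)} = \left(-3\right) 0 = 0$)
$P{\left(l \right)} = l \left(-6 + l\right)$ ($P{\left(l \right)} = \left(l + 0\right) \left(l - 6\right) = l \left(-6 + l\right)$)
$p = \frac{3}{26} \approx 0.11538$
$t = \frac{5651}{1875}$ ($t = 3 + \frac{1}{- 6 \left(-6 - 6\right) + \frac{3}{26}} = 3 + \frac{1}{\left(-6\right) \left(-12\right) + \frac{3}{26}} = 3 + \frac{1}{72 + \frac{3}{26}} = 3 + \frac{1}{\frac{1875}{26}} = 3 + \frac{26}{1875} = \frac{5651}{1875} \approx 3.0139$)
$t \left(-134\right) = \frac{5651}{1875} \left(-134\right) = - \frac{757234}{1875}$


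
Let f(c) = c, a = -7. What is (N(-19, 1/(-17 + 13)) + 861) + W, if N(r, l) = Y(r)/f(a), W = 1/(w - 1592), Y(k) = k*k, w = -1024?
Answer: 14822249/18312 ≈ 809.43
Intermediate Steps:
Y(k) = k²
W = -1/2616 (W = 1/(-1024 - 1592) = 1/(-2616) = -1/2616 ≈ -0.00038226)
N(r, l) = -r²/7 (N(r, l) = r²/(-7) = r²*(-⅐) = -r²/7)
(N(-19, 1/(-17 + 13)) + 861) + W = (-⅐*(-19)² + 861) - 1/2616 = (-⅐*361 + 861) - 1/2616 = (-361/7 + 861) - 1/2616 = 5666/7 - 1/2616 = 14822249/18312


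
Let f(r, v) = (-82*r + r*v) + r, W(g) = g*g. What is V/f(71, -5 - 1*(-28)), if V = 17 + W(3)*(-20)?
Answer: 163/4118 ≈ 0.039582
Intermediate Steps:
W(g) = g²
V = -163 (V = 17 + 3²*(-20) = 17 + 9*(-20) = 17 - 180 = -163)
f(r, v) = -81*r + r*v
V/f(71, -5 - 1*(-28)) = -163*1/(71*(-81 + (-5 - 1*(-28)))) = -163*1/(71*(-81 + (-5 + 28))) = -163*1/(71*(-81 + 23)) = -163/(71*(-58)) = -163/(-4118) = -163*(-1/4118) = 163/4118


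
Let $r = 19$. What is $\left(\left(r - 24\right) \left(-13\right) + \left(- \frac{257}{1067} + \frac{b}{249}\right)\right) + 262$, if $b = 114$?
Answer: $\frac{28978662}{88561} \approx 327.22$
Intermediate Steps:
$\left(\left(r - 24\right) \left(-13\right) + \left(- \frac{257}{1067} + \frac{b}{249}\right)\right) + 262 = \left(\left(19 - 24\right) \left(-13\right) + \left(- \frac{257}{1067} + \frac{114}{249}\right)\right) + 262 = \left(\left(-5\right) \left(-13\right) + \left(\left(-257\right) \frac{1}{1067} + 114 \cdot \frac{1}{249}\right)\right) + 262 = \left(65 + \left(- \frac{257}{1067} + \frac{38}{83}\right)\right) + 262 = \left(65 + \frac{19215}{88561}\right) + 262 = \frac{5775680}{88561} + 262 = \frac{28978662}{88561}$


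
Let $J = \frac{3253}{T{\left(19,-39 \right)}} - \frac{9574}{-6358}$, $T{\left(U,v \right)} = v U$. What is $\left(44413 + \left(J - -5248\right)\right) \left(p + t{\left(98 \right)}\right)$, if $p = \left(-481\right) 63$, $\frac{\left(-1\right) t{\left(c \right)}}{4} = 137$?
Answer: $- \frac{3608844909484409}{2355639} \approx -1.532 \cdot 10^{9}$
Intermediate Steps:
$t{\left(c \right)} = -548$ ($t{\left(c \right)} = \left(-4\right) 137 = -548$)
$T{\left(U,v \right)} = U v$
$J = - \frac{6794120}{2355639}$ ($J = \frac{3253}{19 \left(-39\right)} - \frac{9574}{-6358} = \frac{3253}{-741} - - \frac{4787}{3179} = 3253 \left(- \frac{1}{741}\right) + \frac{4787}{3179} = - \frac{3253}{741} + \frac{4787}{3179} = - \frac{6794120}{2355639} \approx -2.8842$)
$p = -30303$
$\left(44413 + \left(J - -5248\right)\right) \left(p + t{\left(98 \right)}\right) = \left(44413 - - \frac{12355599352}{2355639}\right) \left(-30303 - 548\right) = \left(44413 + \left(- \frac{6794120}{2355639} + 5248\right)\right) \left(-30851\right) = \left(44413 + \frac{12355599352}{2355639}\right) \left(-30851\right) = \frac{116976594259}{2355639} \left(-30851\right) = - \frac{3608844909484409}{2355639}$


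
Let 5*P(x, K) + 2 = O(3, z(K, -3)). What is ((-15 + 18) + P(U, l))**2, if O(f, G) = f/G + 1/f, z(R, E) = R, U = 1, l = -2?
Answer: 5041/900 ≈ 5.6011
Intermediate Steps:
O(f, G) = 1/f + f/G (O(f, G) = f/G + 1/f = 1/f + f/G)
P(x, K) = -1/3 + 3/(5*K) (P(x, K) = -2/5 + (1/3 + 3/K)/5 = -2/5 + (1/15 + 3/(5*K)) = -1/3 + 3/(5*K))
((-15 + 18) + P(U, l))**2 = ((-15 + 18) + (1/15)*(9 - 5*(-2))/(-2))**2 = (3 + (1/15)*(-1/2)*(9 + 10))**2 = (3 + (1/15)*(-1/2)*19)**2 = (3 - 19/30)**2 = (71/30)**2 = 5041/900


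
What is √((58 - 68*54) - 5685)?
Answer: I*√9299 ≈ 96.431*I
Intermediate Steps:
√((58 - 68*54) - 5685) = √((58 - 3672) - 5685) = √(-3614 - 5685) = √(-9299) = I*√9299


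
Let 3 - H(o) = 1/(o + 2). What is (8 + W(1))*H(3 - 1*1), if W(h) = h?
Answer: 99/4 ≈ 24.750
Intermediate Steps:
H(o) = 3 - 1/(2 + o) (H(o) = 3 - 1/(o + 2) = 3 - 1/(2 + o))
(8 + W(1))*H(3 - 1*1) = (8 + 1)*((5 + 3*(3 - 1*1))/(2 + (3 - 1*1))) = 9*((5 + 3*(3 - 1))/(2 + (3 - 1))) = 9*((5 + 3*2)/(2 + 2)) = 9*((5 + 6)/4) = 9*((¼)*11) = 9*(11/4) = 99/4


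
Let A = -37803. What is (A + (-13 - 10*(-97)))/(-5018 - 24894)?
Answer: 18423/14956 ≈ 1.2318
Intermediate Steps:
(A + (-13 - 10*(-97)))/(-5018 - 24894) = (-37803 + (-13 - 10*(-97)))/(-5018 - 24894) = (-37803 + (-13 + 970))/(-29912) = (-37803 + 957)*(-1/29912) = -36846*(-1/29912) = 18423/14956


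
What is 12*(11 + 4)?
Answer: 180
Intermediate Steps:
12*(11 + 4) = 12*15 = 180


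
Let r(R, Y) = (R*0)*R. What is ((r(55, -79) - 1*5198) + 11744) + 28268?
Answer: 34814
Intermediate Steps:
r(R, Y) = 0 (r(R, Y) = 0*R = 0)
((r(55, -79) - 1*5198) + 11744) + 28268 = ((0 - 1*5198) + 11744) + 28268 = ((0 - 5198) + 11744) + 28268 = (-5198 + 11744) + 28268 = 6546 + 28268 = 34814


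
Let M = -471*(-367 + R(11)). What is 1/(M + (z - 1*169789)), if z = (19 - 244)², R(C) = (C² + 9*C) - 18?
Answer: -1/41449 ≈ -2.4126e-5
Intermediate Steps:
R(C) = -18 + C² + 9*C
z = 50625 (z = (-225)² = 50625)
M = 77715 (M = -471*(-367 + (-18 + 11² + 9*11)) = -471*(-367 + (-18 + 121 + 99)) = -471*(-367 + 202) = -471*(-165) = 77715)
1/(M + (z - 1*169789)) = 1/(77715 + (50625 - 1*169789)) = 1/(77715 + (50625 - 169789)) = 1/(77715 - 119164) = 1/(-41449) = -1/41449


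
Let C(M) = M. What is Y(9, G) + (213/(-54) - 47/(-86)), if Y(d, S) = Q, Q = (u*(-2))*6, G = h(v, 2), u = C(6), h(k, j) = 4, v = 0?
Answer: -29179/387 ≈ -75.398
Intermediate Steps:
u = 6
G = 4
Q = -72 (Q = (6*(-2))*6 = -12*6 = -72)
Y(d, S) = -72
Y(9, G) + (213/(-54) - 47/(-86)) = -72 + (213/(-54) - 47/(-86)) = -72 + (213*(-1/54) - 47*(-1/86)) = -72 + (-71/18 + 47/86) = -72 - 1315/387 = -29179/387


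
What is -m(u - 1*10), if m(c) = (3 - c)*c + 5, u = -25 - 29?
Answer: 4283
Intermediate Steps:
u = -54
m(c) = 5 + c*(3 - c) (m(c) = c*(3 - c) + 5 = 5 + c*(3 - c))
-m(u - 1*10) = -(5 - (-54 - 1*10)**2 + 3*(-54 - 1*10)) = -(5 - (-54 - 10)**2 + 3*(-54 - 10)) = -(5 - 1*(-64)**2 + 3*(-64)) = -(5 - 1*4096 - 192) = -(5 - 4096 - 192) = -1*(-4283) = 4283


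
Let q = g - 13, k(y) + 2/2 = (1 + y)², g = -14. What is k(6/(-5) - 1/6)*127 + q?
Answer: -123233/900 ≈ -136.93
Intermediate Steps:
k(y) = -1 + (1 + y)²
q = -27 (q = -14 - 13 = -27)
k(6/(-5) - 1/6)*127 + q = ((6/(-5) - 1/6)*(2 + (6/(-5) - 1/6)))*127 - 27 = ((6*(-⅕) - 1*⅙)*(2 + (6*(-⅕) - 1*⅙)))*127 - 27 = ((-6/5 - ⅙)*(2 + (-6/5 - ⅙)))*127 - 27 = -41*(2 - 41/30)/30*127 - 27 = -41/30*19/30*127 - 27 = -779/900*127 - 27 = -98933/900 - 27 = -123233/900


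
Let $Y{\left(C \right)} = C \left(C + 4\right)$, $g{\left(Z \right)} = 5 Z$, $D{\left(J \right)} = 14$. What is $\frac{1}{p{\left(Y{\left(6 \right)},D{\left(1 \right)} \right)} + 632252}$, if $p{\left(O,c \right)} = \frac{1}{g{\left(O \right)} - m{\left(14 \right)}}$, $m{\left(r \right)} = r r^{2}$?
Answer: $\frac{2444}{1545223887} \approx 1.5816 \cdot 10^{-6}$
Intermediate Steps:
$m{\left(r \right)} = r^{3}$
$Y{\left(C \right)} = C \left(4 + C\right)$
$p{\left(O,c \right)} = \frac{1}{-2744 + 5 O}$ ($p{\left(O,c \right)} = \frac{1}{5 O - 14^{3}} = \frac{1}{5 O - 2744} = \frac{1}{-2744 + 5 O}$)
$\frac{1}{p{\left(Y{\left(6 \right)},D{\left(1 \right)} \right)} + 632252} = \frac{1}{\frac{1}{-2744 + 5 \cdot 6 \left(4 + 6\right)} + 632252} = \frac{1}{\frac{1}{-2744 + 5 \cdot 6 \cdot 10} + 632252} = \frac{1}{\frac{1}{-2744 + 5 \cdot 60} + 632252} = \frac{1}{\frac{1}{-2744 + 300} + 632252} = \frac{1}{\frac{1}{-2444} + 632252} = \frac{1}{- \frac{1}{2444} + 632252} = \frac{1}{\frac{1545223887}{2444}} = \frac{2444}{1545223887}$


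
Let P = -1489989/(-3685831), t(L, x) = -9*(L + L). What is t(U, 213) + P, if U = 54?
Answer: -3581137743/3685831 ≈ -971.60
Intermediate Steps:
t(L, x) = -18*L
P = 1489989/3685831 (P = -1489989*(-1/3685831) = 1489989/3685831 ≈ 0.40425)
t(U, 213) + P = -18*54 + 1489989/3685831 = -972 + 1489989/3685831 = -3581137743/3685831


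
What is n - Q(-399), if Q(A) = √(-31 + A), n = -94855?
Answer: -94855 - I*√430 ≈ -94855.0 - 20.736*I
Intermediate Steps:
n - Q(-399) = -94855 - √(-31 - 399) = -94855 - √(-430) = -94855 - I*√430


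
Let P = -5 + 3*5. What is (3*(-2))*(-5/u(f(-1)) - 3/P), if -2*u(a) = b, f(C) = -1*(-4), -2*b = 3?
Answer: 209/5 ≈ 41.800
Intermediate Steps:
b = -3/2 (b = -½*3 = -3/2 ≈ -1.5000)
f(C) = 4
u(a) = ¾ (u(a) = -½*(-3/2) = ¾)
P = 10 (P = -5 + 15 = 10)
(3*(-2))*(-5/u(f(-1)) - 3/P) = (3*(-2))*(-5/¾ - 3/10) = -6*(-5*4/3 - 3*⅒) = -6*(-20/3 - 3/10) = -6*(-209/30) = 209/5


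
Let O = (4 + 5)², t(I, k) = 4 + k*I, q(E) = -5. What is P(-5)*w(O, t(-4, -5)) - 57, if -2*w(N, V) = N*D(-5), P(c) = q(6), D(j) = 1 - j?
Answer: 1158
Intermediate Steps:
P(c) = -5
t(I, k) = 4 + I*k
O = 81 (O = 9² = 81)
w(N, V) = -3*N (w(N, V) = -N*(1 - 1*(-5))/2 = -N*(1 + 5)/2 = -N*6/2 = -3*N)
P(-5)*w(O, t(-4, -5)) - 57 = -(-15)*81 - 57 = -5*(-243) - 57 = 1215 - 57 = 1158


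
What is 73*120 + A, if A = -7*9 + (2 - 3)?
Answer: 8696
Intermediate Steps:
A = -64 (A = -63 - 1 = -64)
73*120 + A = 73*120 - 64 = 8760 - 64 = 8696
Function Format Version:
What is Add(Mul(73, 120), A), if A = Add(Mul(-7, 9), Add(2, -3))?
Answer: 8696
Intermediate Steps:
A = -64 (A = Add(-63, -1) = -64)
Add(Mul(73, 120), A) = Add(Mul(73, 120), -64) = Add(8760, -64) = 8696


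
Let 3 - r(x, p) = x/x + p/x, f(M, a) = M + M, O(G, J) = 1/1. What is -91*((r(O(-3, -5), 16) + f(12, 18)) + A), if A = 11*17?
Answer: -17927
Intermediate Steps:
O(G, J) = 1
f(M, a) = 2*M
r(x, p) = 2 - p/x (r(x, p) = 3 - (x/x + p/x) = 3 - (1 + p/x) = 3 + (-1 - p/x) = 2 - p/x)
A = 187
-91*((r(O(-3, -5), 16) + f(12, 18)) + A) = -91*(((2 - 1*16/1) + 2*12) + 187) = -91*(((2 - 1*16*1) + 24) + 187) = -91*(((2 - 16) + 24) + 187) = -91*((-14 + 24) + 187) = -91*(10 + 187) = -91*197 = -17927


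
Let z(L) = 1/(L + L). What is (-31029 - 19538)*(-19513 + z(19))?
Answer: 37495076531/38 ≈ 9.8671e+8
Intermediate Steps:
z(L) = 1/(2*L)
(-31029 - 19538)*(-19513 + z(19)) = (-31029 - 19538)*(-19513 + (½)/19) = -50567*(-19513 + (½)*(1/19)) = -50567*(-19513 + 1/38) = -50567*(-741493/38) = 37495076531/38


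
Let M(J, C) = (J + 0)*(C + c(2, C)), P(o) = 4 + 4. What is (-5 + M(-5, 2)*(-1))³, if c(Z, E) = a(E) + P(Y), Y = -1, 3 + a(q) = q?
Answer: 64000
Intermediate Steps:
a(q) = -3 + q
P(o) = 8
c(Z, E) = 5 + E (c(Z, E) = (-3 + E) + 8 = 5 + E)
M(J, C) = J*(5 + 2*C) (M(J, C) = (J + 0)*(C + (5 + C)) = J*(5 + 2*C))
(-5 + M(-5, 2)*(-1))³ = (-5 - 5*(5 + 2*2)*(-1))³ = (-5 - 5*(5 + 4)*(-1))³ = (-5 - 5*9*(-1))³ = (-5 - 45*(-1))³ = (-5 + 45)³ = 40³ = 64000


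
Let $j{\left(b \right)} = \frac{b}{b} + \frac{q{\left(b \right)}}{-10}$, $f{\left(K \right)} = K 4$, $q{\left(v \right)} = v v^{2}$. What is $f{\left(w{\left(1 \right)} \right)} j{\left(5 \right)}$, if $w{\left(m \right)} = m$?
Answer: $-46$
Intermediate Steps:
$q{\left(v \right)} = v^{3}$
$f{\left(K \right)} = 4 K$
$j{\left(b \right)} = 1 - \frac{b^{3}}{10}$ ($j{\left(b \right)} = \frac{b}{b} + \frac{b^{3}}{-10} = 1 + b^{3} \left(- \frac{1}{10}\right) = 1 - \frac{b^{3}}{10}$)
$f{\left(w{\left(1 \right)} \right)} j{\left(5 \right)} = 4 \cdot 1 \left(1 - \frac{5^{3}}{10}\right) = 4 \left(1 - \frac{25}{2}\right) = 4 \left(- \frac{23}{2}\right) = -46$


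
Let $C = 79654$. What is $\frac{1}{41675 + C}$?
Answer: $\frac{1}{121329} \approx 8.2421 \cdot 10^{-6}$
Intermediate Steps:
$\frac{1}{41675 + C} = \frac{1}{41675 + 79654} = \frac{1}{121329}$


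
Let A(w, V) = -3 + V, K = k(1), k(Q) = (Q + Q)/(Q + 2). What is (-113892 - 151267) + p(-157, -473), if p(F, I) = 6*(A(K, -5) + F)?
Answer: -266149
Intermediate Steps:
k(Q) = 2*Q/(2 + Q) (k(Q) = (2*Q)/(2 + Q) = 2*Q/(2 + Q))
K = ⅔ (K = 2*1/(2 + 1) = 2*1/3 = 2*1*(⅓) = ⅔ ≈ 0.66667)
p(F, I) = -48 + 6*F (p(F, I) = 6*((-3 - 5) + F) = 6*(-8 + F) = -48 + 6*F)
(-113892 - 151267) + p(-157, -473) = (-113892 - 151267) + (-48 + 6*(-157)) = -265159 + (-48 - 942) = -265159 - 990 = -266149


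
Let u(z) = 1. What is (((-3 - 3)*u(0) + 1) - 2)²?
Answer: 49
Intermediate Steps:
(((-3 - 3)*u(0) + 1) - 2)² = (((-3 - 3)*1 + 1) - 2)² = ((-6*1 + 1) - 2)² = ((-6 + 1) - 2)² = (-5 - 2)² = (-7)² = 49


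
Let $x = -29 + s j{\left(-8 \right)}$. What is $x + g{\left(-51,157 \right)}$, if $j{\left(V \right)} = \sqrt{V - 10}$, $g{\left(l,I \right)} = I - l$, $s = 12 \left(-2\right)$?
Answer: $179 - 72 i \sqrt{2} \approx 179.0 - 101.82 i$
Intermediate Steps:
$s = -24$
$j{\left(V \right)} = \sqrt{-10 + V}$
$x = -29 - 72 i \sqrt{2}$ ($x = -29 - 24 \sqrt{-10 - 8} = -29 - 24 \sqrt{-18} = -29 - 24 \cdot 3 i \sqrt{2} = -29 - 72 i \sqrt{2} \approx -29.0 - 101.82 i$)
$x + g{\left(-51,157 \right)} = \left(-29 - 72 i \sqrt{2}\right) + \left(157 - -51\right) = \left(-29 - 72 i \sqrt{2}\right) + \left(157 + 51\right) = \left(-29 - 72 i \sqrt{2}\right) + 208 = 179 - 72 i \sqrt{2}$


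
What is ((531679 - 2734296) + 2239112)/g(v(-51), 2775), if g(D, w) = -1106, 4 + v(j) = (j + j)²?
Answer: -36495/1106 ≈ -32.997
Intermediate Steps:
v(j) = -4 + 4*j² (v(j) = -4 + (j + j)² = -4 + (2*j)² = -4 + 4*j²)
((531679 - 2734296) + 2239112)/g(v(-51), 2775) = ((531679 - 2734296) + 2239112)/(-1106) = (-2202617 + 2239112)*(-1/1106) = 36495*(-1/1106) = -36495/1106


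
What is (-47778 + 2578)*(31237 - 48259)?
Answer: 769394400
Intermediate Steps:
(-47778 + 2578)*(31237 - 48259) = -45200*(-17022) = 769394400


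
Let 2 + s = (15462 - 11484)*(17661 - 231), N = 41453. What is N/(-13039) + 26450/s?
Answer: -1436931314082/452039559491 ≈ -3.1788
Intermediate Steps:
s = 69336538 (s = -2 + (15462 - 11484)*(17661 - 231) = -2 + 3978*17430 = -2 + 69336540 = 69336538)
N/(-13039) + 26450/s = 41453/(-13039) + 26450/69336538 = 41453*(-1/13039) + 26450*(1/69336538) = -41453/13039 + 13225/34668269 = -1436931314082/452039559491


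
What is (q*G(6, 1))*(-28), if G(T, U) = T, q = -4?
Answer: 672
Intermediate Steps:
(q*G(6, 1))*(-28) = -4*6*(-28) = -24*(-28) = 672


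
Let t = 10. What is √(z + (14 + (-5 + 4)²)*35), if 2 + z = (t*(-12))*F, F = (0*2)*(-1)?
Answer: √523 ≈ 22.869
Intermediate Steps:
F = 0 (F = 0*(-1) = 0)
z = -2 (z = -2 + (10*(-12))*0 = -2 - 120*0 = -2 + 0 = -2)
√(z + (14 + (-5 + 4)²)*35) = √(-2 + (14 + (-5 + 4)²)*35) = √(-2 + (14 + (-1)²)*35) = √(-2 + (14 + 1)*35) = √(-2 + 15*35) = √(-2 + 525) = √523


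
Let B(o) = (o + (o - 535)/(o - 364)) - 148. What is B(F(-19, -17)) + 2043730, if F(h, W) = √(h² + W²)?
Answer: 10363011787/5071 + 660085*√26/131846 ≈ 2.0436e+6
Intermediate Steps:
F(h, W) = √(W² + h²)
B(o) = -148 + o + (-535 + o)/(-364 + o) (B(o) = (o + (-535 + o)/(-364 + o)) - 148 = -148 + o + (-535 + o)/(-364 + o))
B(F(-19, -17)) + 2043730 = (53337 + (√((-17)² + (-19)²))² - 511*√((-17)² + (-19)²))/(-364 + √((-17)² + (-19)²)) + 2043730 = (53337 + (√(289 + 361))² - 511*√(289 + 361))/(-364 + √(289 + 361)) + 2043730 = (53337 + (√650)² - 2555*√26)/(-364 + √650) + 2043730 = (53337 + (5*√26)² - 2555*√26)/(-364 + 5*√26) + 2043730 = (53337 + 650 - 2555*√26)/(-364 + 5*√26) + 2043730 = (53987 - 2555*√26)/(-364 + 5*√26) + 2043730 = 2043730 + (53987 - 2555*√26)/(-364 + 5*√26)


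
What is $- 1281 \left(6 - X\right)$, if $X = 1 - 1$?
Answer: $-7686$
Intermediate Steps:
$X = 0$ ($X = 1 - 1 = 0$)
$- 1281 \left(6 - X\right) = - 1281 \left(6 - 0\right) = - 1281 \left(6 + 0\right) = \left(-1281\right) 6 = -7686$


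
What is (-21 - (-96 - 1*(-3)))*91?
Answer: 6552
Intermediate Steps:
(-21 - (-96 - 1*(-3)))*91 = (-21 - (-96 + 3))*91 = (-21 - 1*(-93))*91 = (-21 + 93)*91 = 72*91 = 6552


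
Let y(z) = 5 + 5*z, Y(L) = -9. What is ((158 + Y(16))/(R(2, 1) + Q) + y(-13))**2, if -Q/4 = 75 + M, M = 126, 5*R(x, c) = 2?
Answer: 58479330625/16144324 ≈ 3622.3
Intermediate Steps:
R(x, c) = 2/5 (R(x, c) = (1/5)*2 = 2/5)
Q = -804 (Q = -4*(75 + 126) = -4*201 = -804)
((158 + Y(16))/(R(2, 1) + Q) + y(-13))**2 = ((158 - 9)/(2/5 - 804) + (5 + 5*(-13)))**2 = (149/(-4018/5) + (5 - 65))**2 = (149*(-5/4018) - 60)**2 = (-745/4018 - 60)**2 = (-241825/4018)**2 = 58479330625/16144324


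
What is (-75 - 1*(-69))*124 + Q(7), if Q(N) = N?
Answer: -737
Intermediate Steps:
(-75 - 1*(-69))*124 + Q(7) = (-75 - 1*(-69))*124 + 7 = (-75 + 69)*124 + 7 = -6*124 + 7 = -744 + 7 = -737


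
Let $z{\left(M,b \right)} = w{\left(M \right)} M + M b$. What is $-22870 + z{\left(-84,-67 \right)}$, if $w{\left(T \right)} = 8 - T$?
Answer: $-24970$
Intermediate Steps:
$z{\left(M,b \right)} = M b + M \left(8 - M\right)$ ($z{\left(M,b \right)} = \left(8 - M\right) M + M b = M \left(8 - M\right) + M b = M b + M \left(8 - M\right)$)
$-22870 + z{\left(-84,-67 \right)} = -22870 - 84 \left(8 - 67 - -84\right) = -22870 - 84 \left(8 - 67 + 84\right) = -22870 - 2100 = -24970$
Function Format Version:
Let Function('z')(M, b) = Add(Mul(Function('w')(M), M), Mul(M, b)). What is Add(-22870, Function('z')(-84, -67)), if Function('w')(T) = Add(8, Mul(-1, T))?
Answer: -24970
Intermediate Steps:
Function('z')(M, b) = Add(Mul(M, b), Mul(M, Add(8, Mul(-1, M)))) (Function('z')(M, b) = Add(Mul(Add(8, Mul(-1, M)), M), Mul(M, b)) = Add(Mul(M, Add(8, Mul(-1, M))), Mul(M, b)) = Add(Mul(M, b), Mul(M, Add(8, Mul(-1, M)))))
Add(-22870, Function('z')(-84, -67)) = Add(-22870, Mul(-84, Add(8, -67, Mul(-1, -84)))) = Add(-22870, Mul(-84, Add(8, -67, 84))) = Add(-22870, Mul(-84, 25)) = Add(-22870, -2100) = -24970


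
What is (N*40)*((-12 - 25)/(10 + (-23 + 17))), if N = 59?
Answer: -21830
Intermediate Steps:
(N*40)*((-12 - 25)/(10 + (-23 + 17))) = (59*40)*((-12 - 25)/(10 + (-23 + 17))) = 2360*(-37/(10 - 6)) = 2360*(-37/4) = -21830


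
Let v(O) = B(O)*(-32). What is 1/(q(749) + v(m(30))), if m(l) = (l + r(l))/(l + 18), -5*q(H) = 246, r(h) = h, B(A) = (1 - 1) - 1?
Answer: -5/86 ≈ -0.058140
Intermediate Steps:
B(A) = -1 (B(A) = 0 - 1 = -1)
q(H) = -246/5 (q(H) = -1/5*246 = -246/5)
m(l) = 2*l/(18 + l) (m(l) = (l + l)/(l + 18) = (2*l)/(18 + l) = 2*l/(18 + l))
v(O) = 32 (v(O) = -1*(-32) = 32)
1/(q(749) + v(m(30))) = 1/(-246/5 + 32) = 1/(-86/5) = -5/86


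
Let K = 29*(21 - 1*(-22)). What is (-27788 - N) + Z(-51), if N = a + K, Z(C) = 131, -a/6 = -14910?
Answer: -118364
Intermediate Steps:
K = 1247 (K = 29*(21 + 22) = 29*43 = 1247)
a = 89460 (a = -6*(-14910) = 89460)
N = 90707 (N = 89460 + 1247 = 90707)
(-27788 - N) + Z(-51) = (-27788 - 1*90707) + 131 = (-27788 - 90707) + 131 = -118495 + 131 = -118364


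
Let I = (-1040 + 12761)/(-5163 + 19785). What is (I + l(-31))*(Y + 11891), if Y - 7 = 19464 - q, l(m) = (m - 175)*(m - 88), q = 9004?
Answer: 1335724413597/2437 ≈ 5.4810e+8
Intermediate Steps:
I = 3907/4874 (I = 11721/14622 = 11721*(1/14622) = 3907/4874 ≈ 0.80160)
l(m) = (-175 + m)*(-88 + m)
Y = 10467 (Y = 7 + (19464 - 1*9004) = 7 + (19464 - 9004) = 7 + 10460 = 10467)
(I + l(-31))*(Y + 11891) = (3907/4874 + (15400 + (-31)² - 263*(-31)))*(10467 + 11891) = (3907/4874 + (15400 + 961 + 8153))*22358 = (3907/4874 + 24514)*22358 = (119485143/4874)*22358 = 1335724413597/2437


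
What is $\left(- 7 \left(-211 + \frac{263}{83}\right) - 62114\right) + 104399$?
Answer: $\frac{3630405}{83} \approx 43740.0$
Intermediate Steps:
$\left(- 7 \left(-211 + \frac{263}{83}\right) - 62114\right) + 104399 = \left(\left(-7\right) \left(- \frac{17250}{83}\right) - 62114\right) + 104399 = \left(\frac{120750}{83} - 62114\right) + 104399 = - \frac{5034712}{83} + 104399 = \frac{3630405}{83}$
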